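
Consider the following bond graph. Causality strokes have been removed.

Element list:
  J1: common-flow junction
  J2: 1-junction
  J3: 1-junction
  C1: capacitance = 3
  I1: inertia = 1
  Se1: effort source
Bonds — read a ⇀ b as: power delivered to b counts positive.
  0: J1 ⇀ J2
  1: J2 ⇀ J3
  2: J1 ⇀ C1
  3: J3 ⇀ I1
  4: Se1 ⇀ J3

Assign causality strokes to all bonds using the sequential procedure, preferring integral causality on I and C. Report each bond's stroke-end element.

b4 stroke→J3  (source Se1 imposes e)
b2 stroke→J1  (C1 integral (e out))
b0 stroke→J2  (only one flow-in slot at J1)
b1 stroke→J3  (J2: last free bond brings flow in)
b3 stroke→I1  (J3 needs exactly one f-in)

b0 stroke→J2
b1 stroke→J3
b2 stroke→J1
b3 stroke→I1
b4 stroke→J3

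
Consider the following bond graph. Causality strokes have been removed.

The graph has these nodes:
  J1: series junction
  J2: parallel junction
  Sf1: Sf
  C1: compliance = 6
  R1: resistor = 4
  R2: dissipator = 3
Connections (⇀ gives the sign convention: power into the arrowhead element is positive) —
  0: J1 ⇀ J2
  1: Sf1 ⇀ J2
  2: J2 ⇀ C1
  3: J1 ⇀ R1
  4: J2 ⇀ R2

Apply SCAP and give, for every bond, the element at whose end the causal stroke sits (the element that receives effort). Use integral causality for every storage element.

β1 stroke at Sf1  (source Sf1 imposes f)
β2 stroke at J2  (C1 outputs effort q/C1)
β0 stroke at J1  (J2 effort already set via bond 2)
β4 stroke at R2  (J2 effort already set via bond 2)
β3 stroke at R1  (J1 needs exactly one f-in)

b0 stroke→J1
b1 stroke→Sf1
b2 stroke→J2
b3 stroke→R1
b4 stroke→R2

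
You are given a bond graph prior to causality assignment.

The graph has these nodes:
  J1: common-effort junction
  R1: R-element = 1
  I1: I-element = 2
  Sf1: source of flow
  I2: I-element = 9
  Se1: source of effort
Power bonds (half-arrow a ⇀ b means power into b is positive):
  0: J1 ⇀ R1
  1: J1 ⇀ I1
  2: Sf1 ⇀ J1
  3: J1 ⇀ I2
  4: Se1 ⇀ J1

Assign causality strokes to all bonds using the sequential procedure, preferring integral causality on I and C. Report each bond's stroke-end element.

b0 stroke→R1
b1 stroke→I1
b2 stroke→Sf1
b3 stroke→I2
b4 stroke→J1

#2 |Sf1  (Sf1 (Sf) sets flow on bond)
#4 |J1  (Se1 fixes effort; stroke away)
#0 |R1  (common-e at J1 fixed by 4)
#1 |I1  (J1: bond 4 brought effort, rest push out)
#3 |I2  (J1 effort already set via bond 4)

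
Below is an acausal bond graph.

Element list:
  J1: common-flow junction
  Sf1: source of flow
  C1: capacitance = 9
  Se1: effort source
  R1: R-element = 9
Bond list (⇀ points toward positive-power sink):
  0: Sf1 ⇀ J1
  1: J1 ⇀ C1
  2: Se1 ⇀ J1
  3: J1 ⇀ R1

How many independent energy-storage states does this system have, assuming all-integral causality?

b0 stroke at Sf1  (Sf1 (Sf) sets flow on bond)
b2 stroke at J1  (source Se1 imposes e)
b1 stroke at J1  (J1 flow already set via bond 0)
b3 stroke at J1  (J1 flow already set via bond 0)

1  (C1 all integral)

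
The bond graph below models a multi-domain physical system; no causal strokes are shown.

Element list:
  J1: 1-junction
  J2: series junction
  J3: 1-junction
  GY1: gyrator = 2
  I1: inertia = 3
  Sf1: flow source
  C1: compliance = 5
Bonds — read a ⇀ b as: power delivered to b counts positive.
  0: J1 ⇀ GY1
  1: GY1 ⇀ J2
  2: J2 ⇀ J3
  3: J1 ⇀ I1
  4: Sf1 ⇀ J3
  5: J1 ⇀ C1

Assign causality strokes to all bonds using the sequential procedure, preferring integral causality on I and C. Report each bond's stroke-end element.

bond 4 |Sf1  (source Sf1 imposes f)
bond 2 |J3  (common-f at J3 fixed by 4)
bond 1 |J2  (common-f at J2 fixed by 2)
bond 0 |J1  (GY1: gyrator matches bond 1)
bond 3 |I1  (I1 integral (f out))
bond 5 |J1  (J1: bond 3 brought flow, rest push out)

β0 stroke at J1
β1 stroke at J2
β2 stroke at J3
β3 stroke at I1
β4 stroke at Sf1
β5 stroke at J1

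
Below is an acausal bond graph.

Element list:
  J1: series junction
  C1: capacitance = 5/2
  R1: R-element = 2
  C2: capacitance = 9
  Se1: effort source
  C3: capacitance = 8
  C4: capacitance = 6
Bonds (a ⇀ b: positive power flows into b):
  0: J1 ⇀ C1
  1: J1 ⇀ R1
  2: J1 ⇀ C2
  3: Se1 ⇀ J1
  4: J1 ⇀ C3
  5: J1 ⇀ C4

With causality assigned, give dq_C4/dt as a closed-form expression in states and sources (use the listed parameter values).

dq_C4/dt = E_Se1/2 - q_C1/5 - q_C2/18 - q_C3/16 - q_C4/12

#3 stroke→J1  (Se1 (Se) sets effort on bond)
#0 stroke→J1  (prefer integral on C1)
#2 stroke→J1  (prefer integral on C2)
#4 stroke→J1  (C3 outputs effort q/C3)
#5 stroke→J1  (C4 outputs effort q/C4)
#1 stroke→R1  (J1: last free bond brings flow in)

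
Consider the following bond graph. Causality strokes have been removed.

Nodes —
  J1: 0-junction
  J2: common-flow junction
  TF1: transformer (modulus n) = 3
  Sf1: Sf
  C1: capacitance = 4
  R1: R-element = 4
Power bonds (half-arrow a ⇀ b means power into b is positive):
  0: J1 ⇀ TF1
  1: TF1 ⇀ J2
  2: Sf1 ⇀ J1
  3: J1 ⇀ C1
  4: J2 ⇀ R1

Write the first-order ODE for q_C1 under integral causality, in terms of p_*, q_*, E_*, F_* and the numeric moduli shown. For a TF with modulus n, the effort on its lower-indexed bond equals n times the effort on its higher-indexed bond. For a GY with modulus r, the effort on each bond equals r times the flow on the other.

dq_C1/dt = F_Sf1 - q_C1/144

β2 →Sf1  (Sf1 (Sf) sets flow on bond)
β3 →J1  (prefer integral on C1)
β0 →TF1  (common-e at J1 fixed by 3)
β1 →J2  (through TF1, causality passes straight; one stroke at TF1)
β4 →R1  (closing 1-jn rule on J2)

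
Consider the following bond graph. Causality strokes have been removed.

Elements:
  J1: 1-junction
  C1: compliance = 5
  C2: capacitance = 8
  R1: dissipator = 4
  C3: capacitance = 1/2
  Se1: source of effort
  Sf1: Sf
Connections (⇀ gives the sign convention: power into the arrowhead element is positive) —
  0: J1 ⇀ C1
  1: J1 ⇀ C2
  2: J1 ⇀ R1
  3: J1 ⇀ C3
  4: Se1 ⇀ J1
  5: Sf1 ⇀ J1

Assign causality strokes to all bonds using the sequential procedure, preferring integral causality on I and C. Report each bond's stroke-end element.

b4 |J1  (Se1: effort source, stroke at far end)
b5 |Sf1  (Sf1 fixes flow; stroke at Sf1)
b0 |J1  (1-jn J1 has f-setter on 5)
b1 |J1  (1-jn J1 has f-setter on 5)
b2 |J1  (J1 flow already set via bond 5)
b3 |J1  (1-jn J1 has f-setter on 5)

β0 stroke→J1
β1 stroke→J1
β2 stroke→J1
β3 stroke→J1
β4 stroke→J1
β5 stroke→Sf1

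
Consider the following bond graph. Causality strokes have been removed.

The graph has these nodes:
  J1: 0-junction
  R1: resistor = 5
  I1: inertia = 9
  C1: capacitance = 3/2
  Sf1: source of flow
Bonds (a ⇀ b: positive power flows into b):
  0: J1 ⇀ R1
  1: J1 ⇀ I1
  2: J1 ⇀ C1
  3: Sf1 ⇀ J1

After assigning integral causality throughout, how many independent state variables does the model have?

b3 stroke→Sf1  (source Sf1 imposes f)
b1 stroke→I1  (I1 outputs flow p/I1)
b2 stroke→J1  (C1: C, integral causality)
b0 stroke→R1  (J1 effort already set via bond 2)

2  (C1, I1 all integral)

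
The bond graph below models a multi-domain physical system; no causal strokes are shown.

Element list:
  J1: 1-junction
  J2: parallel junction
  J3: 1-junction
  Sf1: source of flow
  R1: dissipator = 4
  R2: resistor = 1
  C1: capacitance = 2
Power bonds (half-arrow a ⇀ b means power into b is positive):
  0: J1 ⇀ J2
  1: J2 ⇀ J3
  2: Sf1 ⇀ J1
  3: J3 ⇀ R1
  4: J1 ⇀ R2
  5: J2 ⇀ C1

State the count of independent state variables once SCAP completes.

1  (C1 all integral)

β2 →Sf1  (Sf1 (Sf) sets flow on bond)
β0 →J1  (1-jn J1 has f-setter on 2)
β4 →J1  (J1: bond 2 brought flow, rest push out)
β5 →J2  (prefer integral on C1)
β1 →J3  (0-jn J2 has e-setter on 5)
β3 →R1  (J3 needs exactly one f-in)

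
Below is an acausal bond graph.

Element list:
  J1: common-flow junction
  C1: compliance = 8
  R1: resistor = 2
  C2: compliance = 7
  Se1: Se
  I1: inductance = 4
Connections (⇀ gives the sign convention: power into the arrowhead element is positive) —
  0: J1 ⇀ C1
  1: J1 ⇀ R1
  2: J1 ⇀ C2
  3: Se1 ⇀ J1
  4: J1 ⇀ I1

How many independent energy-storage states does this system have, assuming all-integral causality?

3  (C1, C2, I1 all integral)

bond 3 stroke at J1  (Se1 (Se) sets effort on bond)
bond 0 stroke at J1  (C1 integral (e out))
bond 2 stroke at J1  (C2: C, integral causality)
bond 4 stroke at I1  (prefer integral on I1)
bond 1 stroke at J1  (J1 flow already set via bond 4)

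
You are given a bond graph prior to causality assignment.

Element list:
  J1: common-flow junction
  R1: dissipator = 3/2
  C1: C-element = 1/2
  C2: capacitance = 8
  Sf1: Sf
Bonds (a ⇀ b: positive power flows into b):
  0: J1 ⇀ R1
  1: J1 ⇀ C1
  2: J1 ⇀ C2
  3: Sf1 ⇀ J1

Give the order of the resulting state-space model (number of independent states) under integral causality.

2  (C1, C2 all integral)

#3 |Sf1  (source Sf1 imposes f)
#0 |J1  (J1: bond 3 brought flow, rest push out)
#1 |J1  (common-f at J1 fixed by 3)
#2 |J1  (J1 flow already set via bond 3)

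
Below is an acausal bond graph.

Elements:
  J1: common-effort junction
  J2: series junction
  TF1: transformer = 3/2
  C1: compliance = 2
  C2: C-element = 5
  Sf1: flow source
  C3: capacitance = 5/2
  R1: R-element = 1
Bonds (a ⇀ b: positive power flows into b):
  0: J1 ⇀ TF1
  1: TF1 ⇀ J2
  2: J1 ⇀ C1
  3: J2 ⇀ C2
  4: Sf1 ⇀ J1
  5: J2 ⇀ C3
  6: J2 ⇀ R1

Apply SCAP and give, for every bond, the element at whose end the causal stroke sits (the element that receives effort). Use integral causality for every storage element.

#0 |TF1
#1 |J2
#2 |J1
#3 |J2
#4 |Sf1
#5 |J2
#6 |R1

b4 stroke→Sf1  (Sf1: flow source, stroke at near end)
b2 stroke→J1  (C1: C, integral causality)
b0 stroke→TF1  (common-e at J1 fixed by 2)
b1 stroke→J2  (through TF1, causality passes straight; one stroke at TF1)
b3 stroke→J2  (prefer integral on C2)
b5 stroke→J2  (C3 integral (e out))
b6 stroke→R1  (J2 needs exactly one f-in)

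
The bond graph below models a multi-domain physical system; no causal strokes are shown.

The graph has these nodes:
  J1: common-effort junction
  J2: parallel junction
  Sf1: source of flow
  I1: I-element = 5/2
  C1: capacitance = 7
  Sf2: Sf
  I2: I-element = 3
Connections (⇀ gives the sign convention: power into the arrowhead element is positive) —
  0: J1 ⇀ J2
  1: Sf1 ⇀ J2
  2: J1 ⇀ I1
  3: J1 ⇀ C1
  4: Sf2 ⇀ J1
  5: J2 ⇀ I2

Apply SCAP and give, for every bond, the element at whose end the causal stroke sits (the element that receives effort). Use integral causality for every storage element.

bond 1 stroke at Sf1  (Sf1 fixes flow; stroke at Sf1)
bond 4 stroke at Sf2  (Sf2 fixes flow; stroke at Sf2)
bond 2 stroke at I1  (I1 outputs flow p/I1)
bond 3 stroke at J1  (prefer integral on C1)
bond 0 stroke at J2  (J1: bond 3 brought effort, rest push out)
bond 5 stroke at I2  (J2: bond 0 brought effort, rest push out)

β0 |J2
β1 |Sf1
β2 |I1
β3 |J1
β4 |Sf2
β5 |I2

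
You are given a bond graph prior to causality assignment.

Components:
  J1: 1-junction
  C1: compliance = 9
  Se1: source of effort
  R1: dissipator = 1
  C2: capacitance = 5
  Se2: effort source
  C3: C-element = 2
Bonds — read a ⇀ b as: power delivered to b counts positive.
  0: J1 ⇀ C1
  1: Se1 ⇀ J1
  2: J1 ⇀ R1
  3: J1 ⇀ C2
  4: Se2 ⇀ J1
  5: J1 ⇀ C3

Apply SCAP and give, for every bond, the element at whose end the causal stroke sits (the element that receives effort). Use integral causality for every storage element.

β1 |J1  (source Se1 imposes e)
β4 |J1  (Se2: effort source, stroke at far end)
β0 |J1  (C1: C, integral causality)
β3 |J1  (C2: C, integral causality)
β5 |J1  (prefer integral on C3)
β2 |R1  (closing 1-jn rule on J1)

b0 →J1
b1 →J1
b2 →R1
b3 →J1
b4 →J1
b5 →J1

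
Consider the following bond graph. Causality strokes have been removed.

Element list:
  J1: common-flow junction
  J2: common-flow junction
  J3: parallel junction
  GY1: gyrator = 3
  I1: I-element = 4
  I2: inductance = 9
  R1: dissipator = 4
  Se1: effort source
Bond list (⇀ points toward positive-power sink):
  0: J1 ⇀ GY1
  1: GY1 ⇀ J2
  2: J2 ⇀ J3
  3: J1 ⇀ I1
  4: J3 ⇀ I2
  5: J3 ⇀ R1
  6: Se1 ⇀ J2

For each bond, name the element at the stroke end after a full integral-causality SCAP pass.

β6 →J2  (Se1 (Se) sets effort on bond)
β3 →I1  (I1 outputs flow p/I1)
β0 →J1  (common-f at J1 fixed by 3)
β1 →J2  (GY1: gyrator matches bond 0)
β2 →J3  (J2 needs exactly one f-in)
β4 →I2  (0-jn J3 has e-setter on 2)
β5 →R1  (J3: bond 2 brought effort, rest push out)

bond 0 stroke→J1
bond 1 stroke→J2
bond 2 stroke→J3
bond 3 stroke→I1
bond 4 stroke→I2
bond 5 stroke→R1
bond 6 stroke→J2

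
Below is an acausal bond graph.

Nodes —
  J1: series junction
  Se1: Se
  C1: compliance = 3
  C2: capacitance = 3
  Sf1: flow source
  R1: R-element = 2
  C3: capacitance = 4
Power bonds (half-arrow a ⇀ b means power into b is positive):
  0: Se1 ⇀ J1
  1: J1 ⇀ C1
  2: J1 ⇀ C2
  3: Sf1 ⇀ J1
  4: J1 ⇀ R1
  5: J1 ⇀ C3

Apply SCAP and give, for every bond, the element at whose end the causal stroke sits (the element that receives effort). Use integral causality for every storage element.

β0 stroke→J1  (Se1 fixes effort; stroke away)
β3 stroke→Sf1  (Sf1 (Sf) sets flow on bond)
β1 stroke→J1  (1-jn J1 has f-setter on 3)
β2 stroke→J1  (1-jn J1 has f-setter on 3)
β4 stroke→J1  (1-jn J1 has f-setter on 3)
β5 stroke→J1  (common-f at J1 fixed by 3)

#0 |J1
#1 |J1
#2 |J1
#3 |Sf1
#4 |J1
#5 |J1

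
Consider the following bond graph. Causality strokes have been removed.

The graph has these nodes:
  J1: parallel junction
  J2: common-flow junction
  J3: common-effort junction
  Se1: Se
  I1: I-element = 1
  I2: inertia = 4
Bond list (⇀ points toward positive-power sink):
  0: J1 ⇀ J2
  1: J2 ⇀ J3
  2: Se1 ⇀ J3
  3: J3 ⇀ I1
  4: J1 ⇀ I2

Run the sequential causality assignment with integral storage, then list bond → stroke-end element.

#0 stroke at J1
#1 stroke at J2
#2 stroke at J3
#3 stroke at I1
#4 stroke at I2

b2 |J3  (Se1: effort source, stroke at far end)
b1 |J2  (J3 effort already set via bond 2)
b3 |I1  (J3: bond 2 brought effort, rest push out)
b0 |J1  (J2: last free bond brings flow in)
b4 |I2  (common-e at J1 fixed by 0)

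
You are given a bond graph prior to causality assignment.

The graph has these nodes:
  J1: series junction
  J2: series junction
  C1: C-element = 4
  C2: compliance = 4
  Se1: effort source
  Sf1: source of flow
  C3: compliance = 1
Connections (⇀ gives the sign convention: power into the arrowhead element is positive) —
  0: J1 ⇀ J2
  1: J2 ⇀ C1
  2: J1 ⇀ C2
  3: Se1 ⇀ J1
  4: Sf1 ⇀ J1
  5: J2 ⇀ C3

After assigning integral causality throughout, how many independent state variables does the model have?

3  (C1, C2, C3 all integral)

bond 3 →J1  (Se1: effort source, stroke at far end)
bond 4 →Sf1  (Sf1 (Sf) sets flow on bond)
bond 0 →J1  (common-f at J1 fixed by 4)
bond 2 →J1  (1-jn J1 has f-setter on 4)
bond 1 →J2  (common-f at J2 fixed by 0)
bond 5 →J2  (1-jn J2 has f-setter on 0)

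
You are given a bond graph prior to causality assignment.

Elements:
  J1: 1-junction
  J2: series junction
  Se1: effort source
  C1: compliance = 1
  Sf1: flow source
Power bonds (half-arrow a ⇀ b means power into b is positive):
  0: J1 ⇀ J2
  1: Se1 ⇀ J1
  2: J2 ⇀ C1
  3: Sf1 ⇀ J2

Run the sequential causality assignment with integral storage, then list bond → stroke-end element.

#1 stroke→J1  (Se1 fixes effort; stroke away)
#3 stroke→Sf1  (Sf1 fixes flow; stroke at Sf1)
#0 stroke→J2  (only one flow-in slot at J1)
#2 stroke→J2  (common-f at J2 fixed by 3)

b0 stroke at J2
b1 stroke at J1
b2 stroke at J2
b3 stroke at Sf1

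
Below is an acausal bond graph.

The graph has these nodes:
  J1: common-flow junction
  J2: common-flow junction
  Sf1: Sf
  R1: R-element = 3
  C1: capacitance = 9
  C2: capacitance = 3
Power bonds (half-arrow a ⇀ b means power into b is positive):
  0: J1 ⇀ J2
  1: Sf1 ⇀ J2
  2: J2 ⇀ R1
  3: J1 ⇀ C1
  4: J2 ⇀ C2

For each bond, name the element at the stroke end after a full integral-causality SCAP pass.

bond 1 →Sf1  (Sf1: flow source, stroke at near end)
bond 0 →J2  (common-f at J2 fixed by 1)
bond 2 →J2  (J2 flow already set via bond 1)
bond 4 →J2  (J2 flow already set via bond 1)
bond 3 →J1  (1-jn J1 has f-setter on 0)

β0 stroke→J2
β1 stroke→Sf1
β2 stroke→J2
β3 stroke→J1
β4 stroke→J2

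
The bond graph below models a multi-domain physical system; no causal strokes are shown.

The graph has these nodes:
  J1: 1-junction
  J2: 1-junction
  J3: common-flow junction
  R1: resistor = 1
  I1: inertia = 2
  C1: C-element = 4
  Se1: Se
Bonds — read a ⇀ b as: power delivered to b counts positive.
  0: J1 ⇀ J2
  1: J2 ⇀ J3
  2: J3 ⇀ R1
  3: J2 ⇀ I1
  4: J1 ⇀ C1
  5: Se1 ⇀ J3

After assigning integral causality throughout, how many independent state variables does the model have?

2  (C1, I1 all integral)

β5 →J3  (Se1 (Se) sets effort on bond)
β3 →I1  (I1 outputs flow p/I1)
β0 →J2  (J2 flow already set via bond 3)
β1 →J2  (common-f at J2 fixed by 3)
β2 →J3  (J3 flow already set via bond 1)
β4 →J1  (J1 flow already set via bond 0)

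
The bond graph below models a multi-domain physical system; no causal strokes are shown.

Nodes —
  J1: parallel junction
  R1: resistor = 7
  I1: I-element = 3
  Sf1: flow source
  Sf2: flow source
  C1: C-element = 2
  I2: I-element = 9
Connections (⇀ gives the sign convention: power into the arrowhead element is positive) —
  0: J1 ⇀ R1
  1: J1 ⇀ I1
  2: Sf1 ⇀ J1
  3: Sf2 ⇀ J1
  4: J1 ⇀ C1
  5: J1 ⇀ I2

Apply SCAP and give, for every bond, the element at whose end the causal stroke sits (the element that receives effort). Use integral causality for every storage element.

β2 |Sf1  (Sf1: flow source, stroke at near end)
β3 |Sf2  (Sf2 fixes flow; stroke at Sf2)
β1 |I1  (I1 outputs flow p/I1)
β4 |J1  (C1 integral (e out))
β0 |R1  (J1 effort already set via bond 4)
β5 |I2  (0-jn J1 has e-setter on 4)

bond 0 stroke at R1
bond 1 stroke at I1
bond 2 stroke at Sf1
bond 3 stroke at Sf2
bond 4 stroke at J1
bond 5 stroke at I2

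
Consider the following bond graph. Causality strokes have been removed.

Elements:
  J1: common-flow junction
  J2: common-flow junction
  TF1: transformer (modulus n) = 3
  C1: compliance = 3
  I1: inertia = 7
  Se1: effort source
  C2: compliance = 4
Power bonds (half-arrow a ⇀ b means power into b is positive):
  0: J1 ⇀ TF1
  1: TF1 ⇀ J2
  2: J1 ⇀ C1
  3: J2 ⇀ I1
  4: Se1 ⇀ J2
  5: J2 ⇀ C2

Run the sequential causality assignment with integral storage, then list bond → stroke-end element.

#4 →J2  (Se1 fixes effort; stroke away)
#2 →J1  (C1: C, integral causality)
#0 →TF1  (J1 needs exactly one f-in)
#1 →J2  (TF TF1: opposite of bond 0)
#3 →I1  (prefer integral on I1)
#5 →J2  (common-f at J2 fixed by 3)

bond 0 →TF1
bond 1 →J2
bond 2 →J1
bond 3 →I1
bond 4 →J2
bond 5 →J2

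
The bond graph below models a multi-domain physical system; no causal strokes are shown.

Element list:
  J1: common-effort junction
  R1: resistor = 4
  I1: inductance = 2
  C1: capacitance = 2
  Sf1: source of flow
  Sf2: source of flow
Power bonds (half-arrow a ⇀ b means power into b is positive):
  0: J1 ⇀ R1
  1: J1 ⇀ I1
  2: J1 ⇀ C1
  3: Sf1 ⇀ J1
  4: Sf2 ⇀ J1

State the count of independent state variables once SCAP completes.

2  (C1, I1 all integral)

b3 stroke at Sf1  (source Sf1 imposes f)
b4 stroke at Sf2  (Sf2 fixes flow; stroke at Sf2)
b1 stroke at I1  (I1: I, integral causality)
b2 stroke at J1  (C1 outputs effort q/C1)
b0 stroke at R1  (J1 effort already set via bond 2)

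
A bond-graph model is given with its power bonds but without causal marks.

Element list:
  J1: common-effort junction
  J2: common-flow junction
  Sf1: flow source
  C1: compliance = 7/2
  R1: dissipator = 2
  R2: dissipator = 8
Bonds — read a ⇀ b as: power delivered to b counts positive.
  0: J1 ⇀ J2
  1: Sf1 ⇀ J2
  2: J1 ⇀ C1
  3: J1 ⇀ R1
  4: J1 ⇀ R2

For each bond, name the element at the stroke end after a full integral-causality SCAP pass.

β1 |Sf1  (Sf1 fixes flow; stroke at Sf1)
β0 |J2  (J2 flow already set via bond 1)
β2 |J1  (C1 integral (e out))
β3 |R1  (0-jn J1 has e-setter on 2)
β4 |R2  (common-e at J1 fixed by 2)

bond 0 →J2
bond 1 →Sf1
bond 2 →J1
bond 3 →R1
bond 4 →R2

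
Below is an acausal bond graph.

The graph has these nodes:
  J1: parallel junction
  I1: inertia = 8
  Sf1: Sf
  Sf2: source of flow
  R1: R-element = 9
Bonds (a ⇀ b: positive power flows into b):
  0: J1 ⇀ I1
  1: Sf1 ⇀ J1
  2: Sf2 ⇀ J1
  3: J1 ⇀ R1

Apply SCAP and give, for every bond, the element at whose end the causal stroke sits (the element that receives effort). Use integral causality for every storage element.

#0 |I1
#1 |Sf1
#2 |Sf2
#3 |J1

#1 →Sf1  (Sf1 fixes flow; stroke at Sf1)
#2 →Sf2  (Sf2 fixes flow; stroke at Sf2)
#0 →I1  (I1 outputs flow p/I1)
#3 →J1  (J1: last free bond brings effort in)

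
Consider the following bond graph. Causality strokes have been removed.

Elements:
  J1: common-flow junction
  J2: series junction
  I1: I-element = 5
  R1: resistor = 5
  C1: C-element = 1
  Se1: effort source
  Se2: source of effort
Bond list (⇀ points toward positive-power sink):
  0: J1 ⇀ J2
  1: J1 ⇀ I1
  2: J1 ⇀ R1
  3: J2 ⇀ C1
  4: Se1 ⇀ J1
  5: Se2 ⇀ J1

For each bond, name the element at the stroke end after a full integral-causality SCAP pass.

#4 →J1  (source Se1 imposes e)
#5 →J1  (Se2 fixes effort; stroke away)
#1 →I1  (I1 outputs flow p/I1)
#0 →J1  (1-jn J1 has f-setter on 1)
#2 →J1  (1-jn J1 has f-setter on 1)
#3 →J2  (1-jn J2 has f-setter on 0)

bond 0 |J1
bond 1 |I1
bond 2 |J1
bond 3 |J2
bond 4 |J1
bond 5 |J1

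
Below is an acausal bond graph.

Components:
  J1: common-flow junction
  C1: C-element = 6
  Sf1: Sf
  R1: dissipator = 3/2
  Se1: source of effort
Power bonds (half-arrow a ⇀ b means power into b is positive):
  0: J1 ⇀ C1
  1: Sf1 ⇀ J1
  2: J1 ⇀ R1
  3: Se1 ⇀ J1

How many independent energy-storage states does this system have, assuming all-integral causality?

β1 stroke at Sf1  (Sf1 fixes flow; stroke at Sf1)
β3 stroke at J1  (Se1: effort source, stroke at far end)
β0 stroke at J1  (common-f at J1 fixed by 1)
β2 stroke at J1  (1-jn J1 has f-setter on 1)

1  (C1 all integral)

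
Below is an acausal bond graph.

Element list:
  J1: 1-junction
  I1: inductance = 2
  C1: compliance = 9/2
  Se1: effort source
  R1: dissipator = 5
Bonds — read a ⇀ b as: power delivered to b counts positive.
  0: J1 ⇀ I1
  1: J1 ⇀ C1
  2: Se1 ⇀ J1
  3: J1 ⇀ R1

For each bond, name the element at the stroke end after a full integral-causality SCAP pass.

β2 →J1  (source Se1 imposes e)
β0 →I1  (I1: I, integral causality)
β1 →J1  (common-f at J1 fixed by 0)
β3 →J1  (J1 flow already set via bond 0)

β0 stroke→I1
β1 stroke→J1
β2 stroke→J1
β3 stroke→J1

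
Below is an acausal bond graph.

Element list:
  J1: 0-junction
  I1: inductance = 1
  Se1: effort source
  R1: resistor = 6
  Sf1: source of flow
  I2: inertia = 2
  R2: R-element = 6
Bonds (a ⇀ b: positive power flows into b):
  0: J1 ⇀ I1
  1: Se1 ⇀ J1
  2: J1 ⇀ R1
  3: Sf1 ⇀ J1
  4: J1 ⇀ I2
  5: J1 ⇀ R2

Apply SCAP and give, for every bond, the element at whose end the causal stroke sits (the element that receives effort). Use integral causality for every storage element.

#1 stroke at J1  (source Se1 imposes e)
#3 stroke at Sf1  (Sf1: flow source, stroke at near end)
#0 stroke at I1  (J1: bond 1 brought effort, rest push out)
#2 stroke at R1  (J1: bond 1 brought effort, rest push out)
#4 stroke at I2  (J1: bond 1 brought effort, rest push out)
#5 stroke at R2  (J1: bond 1 brought effort, rest push out)

β0 →I1
β1 →J1
β2 →R1
β3 →Sf1
β4 →I2
β5 →R2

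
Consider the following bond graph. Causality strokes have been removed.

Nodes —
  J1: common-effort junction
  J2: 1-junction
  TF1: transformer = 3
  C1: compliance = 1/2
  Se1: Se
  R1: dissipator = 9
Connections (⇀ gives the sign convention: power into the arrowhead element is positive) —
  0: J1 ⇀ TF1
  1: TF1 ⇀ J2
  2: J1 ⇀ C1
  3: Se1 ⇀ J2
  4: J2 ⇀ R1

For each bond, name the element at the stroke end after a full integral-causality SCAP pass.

#0 stroke→TF1
#1 stroke→J2
#2 stroke→J1
#3 stroke→J2
#4 stroke→R1

β3 |J2  (Se1 fixes effort; stroke away)
β2 |J1  (prefer integral on C1)
β0 |TF1  (J1: bond 2 brought effort, rest push out)
β1 |J2  (TF1 one-in-one-out from 0)
β4 |R1  (only one flow-in slot at J2)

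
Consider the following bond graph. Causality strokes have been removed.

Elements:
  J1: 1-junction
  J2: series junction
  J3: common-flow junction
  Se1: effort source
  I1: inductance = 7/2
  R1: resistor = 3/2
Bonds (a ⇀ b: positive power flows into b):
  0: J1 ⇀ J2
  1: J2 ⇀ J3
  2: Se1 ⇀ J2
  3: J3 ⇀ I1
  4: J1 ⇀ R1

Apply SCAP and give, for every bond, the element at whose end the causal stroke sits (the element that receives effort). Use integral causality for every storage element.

#2 |J2  (Se1 fixes effort; stroke away)
#3 |I1  (prefer integral on I1)
#1 |J3  (J3 flow already set via bond 3)
#0 |J2  (common-f at J2 fixed by 1)
#4 |J1  (J1 flow already set via bond 0)

b0 stroke at J2
b1 stroke at J3
b2 stroke at J2
b3 stroke at I1
b4 stroke at J1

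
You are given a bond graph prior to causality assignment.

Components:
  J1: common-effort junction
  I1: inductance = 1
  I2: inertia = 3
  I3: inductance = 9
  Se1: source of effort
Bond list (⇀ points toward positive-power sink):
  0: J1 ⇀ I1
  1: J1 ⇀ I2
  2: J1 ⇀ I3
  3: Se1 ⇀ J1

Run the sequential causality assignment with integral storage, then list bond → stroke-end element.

#0 stroke→I1
#1 stroke→I2
#2 stroke→I3
#3 stroke→J1

bond 3 →J1  (source Se1 imposes e)
bond 0 →I1  (0-jn J1 has e-setter on 3)
bond 1 →I2  (J1 effort already set via bond 3)
bond 2 →I3  (J1: bond 3 brought effort, rest push out)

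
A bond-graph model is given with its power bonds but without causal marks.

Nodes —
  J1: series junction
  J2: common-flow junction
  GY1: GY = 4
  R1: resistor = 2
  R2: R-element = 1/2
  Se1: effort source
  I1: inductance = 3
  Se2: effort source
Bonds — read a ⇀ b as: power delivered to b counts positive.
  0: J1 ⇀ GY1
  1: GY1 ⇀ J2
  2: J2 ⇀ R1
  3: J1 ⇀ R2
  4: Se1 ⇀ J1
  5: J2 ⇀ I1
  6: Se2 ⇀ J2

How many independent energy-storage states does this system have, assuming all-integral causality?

b4 stroke→J1  (Se1: effort source, stroke at far end)
b6 stroke→J2  (source Se2 imposes e)
b5 stroke→I1  (I1 outputs flow p/I1)
b1 stroke→J2  (1-jn J2 has f-setter on 5)
b2 stroke→J2  (J2 flow already set via bond 5)
b0 stroke→J1  (GY1: gyrator matches bond 1)
b3 stroke→R2  (only one flow-in slot at J1)

1  (I1 all integral)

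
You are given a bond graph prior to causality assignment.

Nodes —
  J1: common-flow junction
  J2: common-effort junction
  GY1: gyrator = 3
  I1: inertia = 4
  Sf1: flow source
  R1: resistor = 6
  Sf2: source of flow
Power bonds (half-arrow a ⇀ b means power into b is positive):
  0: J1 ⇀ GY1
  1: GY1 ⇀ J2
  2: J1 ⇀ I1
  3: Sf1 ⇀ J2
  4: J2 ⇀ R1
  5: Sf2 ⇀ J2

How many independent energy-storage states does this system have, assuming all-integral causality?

1  (I1 all integral)

β3 →Sf1  (Sf1 fixes flow; stroke at Sf1)
β5 →Sf2  (Sf2 (Sf) sets flow on bond)
β2 →I1  (I1: I, integral causality)
β0 →J1  (1-jn J1 has f-setter on 2)
β1 →J2  (GY1: gyrator matches bond 0)
β4 →R1  (common-e at J2 fixed by 1)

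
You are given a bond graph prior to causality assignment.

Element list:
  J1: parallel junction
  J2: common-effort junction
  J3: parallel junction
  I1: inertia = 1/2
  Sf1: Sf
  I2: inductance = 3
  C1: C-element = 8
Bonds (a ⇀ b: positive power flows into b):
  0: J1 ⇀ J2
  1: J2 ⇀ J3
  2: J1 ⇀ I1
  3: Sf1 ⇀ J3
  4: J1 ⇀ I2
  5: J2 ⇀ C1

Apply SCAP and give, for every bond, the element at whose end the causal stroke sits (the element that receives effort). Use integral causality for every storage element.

β3 stroke→Sf1  (Sf1 fixes flow; stroke at Sf1)
β1 stroke→J3  (J3: last free bond brings effort in)
β2 stroke→I1  (I1 outputs flow p/I1)
β4 stroke→I2  (prefer integral on I2)
β0 stroke→J1  (only one effort-in slot at J1)
β5 stroke→J2  (J2: last free bond brings effort in)

b0 stroke at J1
b1 stroke at J3
b2 stroke at I1
b3 stroke at Sf1
b4 stroke at I2
b5 stroke at J2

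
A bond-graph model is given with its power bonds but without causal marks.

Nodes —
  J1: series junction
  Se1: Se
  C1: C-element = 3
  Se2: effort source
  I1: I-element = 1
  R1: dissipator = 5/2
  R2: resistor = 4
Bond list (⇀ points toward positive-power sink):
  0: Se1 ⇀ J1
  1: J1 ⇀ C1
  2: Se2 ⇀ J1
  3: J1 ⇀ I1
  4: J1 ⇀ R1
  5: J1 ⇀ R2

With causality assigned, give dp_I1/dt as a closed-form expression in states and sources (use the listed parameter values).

dp_I1/dt = E_Se1 + E_Se2 - 13*p_I1/2 - q_C1/3

β0 →J1  (Se1: effort source, stroke at far end)
β2 →J1  (Se2 fixes effort; stroke away)
β1 →J1  (C1: C, integral causality)
β3 →I1  (I1 outputs flow p/I1)
β4 →J1  (common-f at J1 fixed by 3)
β5 →J1  (J1: bond 3 brought flow, rest push out)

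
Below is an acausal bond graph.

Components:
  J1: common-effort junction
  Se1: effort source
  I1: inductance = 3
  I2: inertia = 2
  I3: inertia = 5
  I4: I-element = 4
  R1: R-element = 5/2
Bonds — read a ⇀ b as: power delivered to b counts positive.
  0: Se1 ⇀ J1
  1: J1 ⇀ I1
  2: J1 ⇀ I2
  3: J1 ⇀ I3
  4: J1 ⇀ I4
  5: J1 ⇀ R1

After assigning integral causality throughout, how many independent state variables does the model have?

4  (I1, I2, I3, I4 all integral)

bond 0 stroke at J1  (Se1 fixes effort; stroke away)
bond 1 stroke at I1  (J1 effort already set via bond 0)
bond 2 stroke at I2  (J1: bond 0 brought effort, rest push out)
bond 3 stroke at I3  (J1 effort already set via bond 0)
bond 4 stroke at I4  (J1 effort already set via bond 0)
bond 5 stroke at R1  (J1 effort already set via bond 0)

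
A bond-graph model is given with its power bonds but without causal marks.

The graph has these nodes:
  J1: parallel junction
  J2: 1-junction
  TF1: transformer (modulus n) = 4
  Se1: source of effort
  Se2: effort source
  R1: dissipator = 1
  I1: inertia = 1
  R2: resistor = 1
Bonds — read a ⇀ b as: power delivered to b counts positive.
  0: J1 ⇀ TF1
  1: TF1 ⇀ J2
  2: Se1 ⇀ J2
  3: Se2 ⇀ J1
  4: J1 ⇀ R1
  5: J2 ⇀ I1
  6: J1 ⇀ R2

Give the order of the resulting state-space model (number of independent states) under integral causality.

1  (I1 all integral)

b2 |J2  (Se1 fixes effort; stroke away)
b3 |J1  (Se2: effort source, stroke at far end)
b0 |TF1  (J1 effort already set via bond 3)
b4 |R1  (common-e at J1 fixed by 3)
b6 |R2  (common-e at J1 fixed by 3)
b1 |J2  (TF1 one-in-one-out from 0)
b5 |I1  (J2 needs exactly one f-in)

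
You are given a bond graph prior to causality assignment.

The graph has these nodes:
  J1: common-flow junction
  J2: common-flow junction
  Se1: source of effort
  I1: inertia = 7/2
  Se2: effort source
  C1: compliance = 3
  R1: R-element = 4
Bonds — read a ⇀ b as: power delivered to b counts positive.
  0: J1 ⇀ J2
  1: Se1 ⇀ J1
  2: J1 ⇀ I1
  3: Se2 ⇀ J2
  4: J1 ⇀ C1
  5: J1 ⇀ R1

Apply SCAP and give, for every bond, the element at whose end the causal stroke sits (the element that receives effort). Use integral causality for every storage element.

β1 →J1  (source Se1 imposes e)
β3 →J2  (Se2 (Se) sets effort on bond)
β0 →J1  (J2 needs exactly one f-in)
β2 →I1  (prefer integral on I1)
β4 →J1  (J1 flow already set via bond 2)
β5 →J1  (J1: bond 2 brought flow, rest push out)

b0 →J1
b1 →J1
b2 →I1
b3 →J2
b4 →J1
b5 →J1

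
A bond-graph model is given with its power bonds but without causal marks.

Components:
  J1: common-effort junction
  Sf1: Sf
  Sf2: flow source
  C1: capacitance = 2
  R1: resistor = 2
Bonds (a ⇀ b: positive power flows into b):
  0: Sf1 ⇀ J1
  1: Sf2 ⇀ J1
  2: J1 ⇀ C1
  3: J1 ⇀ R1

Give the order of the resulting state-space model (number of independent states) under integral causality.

1  (C1 all integral)

bond 0 stroke at Sf1  (Sf1 fixes flow; stroke at Sf1)
bond 1 stroke at Sf2  (Sf2 fixes flow; stroke at Sf2)
bond 2 stroke at J1  (C1: C, integral causality)
bond 3 stroke at R1  (0-jn J1 has e-setter on 2)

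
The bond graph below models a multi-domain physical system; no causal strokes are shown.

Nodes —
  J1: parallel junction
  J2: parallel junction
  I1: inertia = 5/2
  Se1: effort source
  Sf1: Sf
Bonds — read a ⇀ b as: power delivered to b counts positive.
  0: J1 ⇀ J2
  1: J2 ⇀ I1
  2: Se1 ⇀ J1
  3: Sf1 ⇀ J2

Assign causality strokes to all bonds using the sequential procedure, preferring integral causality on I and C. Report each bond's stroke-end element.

bond 2 |J1  (Se1: effort source, stroke at far end)
bond 3 |Sf1  (Sf1: flow source, stroke at near end)
bond 0 |J2  (common-e at J1 fixed by 2)
bond 1 |I1  (J2: bond 0 brought effort, rest push out)

bond 0 |J2
bond 1 |I1
bond 2 |J1
bond 3 |Sf1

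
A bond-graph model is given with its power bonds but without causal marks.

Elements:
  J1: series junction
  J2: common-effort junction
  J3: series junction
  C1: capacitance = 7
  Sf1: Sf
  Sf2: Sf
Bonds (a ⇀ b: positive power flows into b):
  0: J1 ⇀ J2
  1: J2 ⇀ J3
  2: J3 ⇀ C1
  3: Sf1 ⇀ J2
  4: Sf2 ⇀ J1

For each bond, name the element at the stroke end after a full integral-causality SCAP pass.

b3 |Sf1  (source Sf1 imposes f)
b4 |Sf2  (source Sf2 imposes f)
b0 |J1  (J1: bond 4 brought flow, rest push out)
b1 |J2  (closing 0-jn rule on J2)
b2 |J3  (J3: bond 1 brought flow, rest push out)

b0 |J1
b1 |J2
b2 |J3
b3 |Sf1
b4 |Sf2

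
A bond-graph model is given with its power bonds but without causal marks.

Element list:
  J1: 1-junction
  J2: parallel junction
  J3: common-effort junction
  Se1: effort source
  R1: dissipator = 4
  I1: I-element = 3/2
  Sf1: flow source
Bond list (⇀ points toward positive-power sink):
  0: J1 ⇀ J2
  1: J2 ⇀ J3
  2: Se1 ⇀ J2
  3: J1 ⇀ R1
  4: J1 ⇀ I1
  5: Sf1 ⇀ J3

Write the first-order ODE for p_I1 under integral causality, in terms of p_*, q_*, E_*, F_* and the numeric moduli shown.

β2 stroke→J2  (source Se1 imposes e)
β5 stroke→Sf1  (source Sf1 imposes f)
β0 stroke→J1  (0-jn J2 has e-setter on 2)
β1 stroke→J3  (0-jn J2 has e-setter on 2)
β4 stroke→I1  (I1: I, integral causality)
β3 stroke→J1  (1-jn J1 has f-setter on 4)

dp_I1/dt = -E_Se1 - 8*p_I1/3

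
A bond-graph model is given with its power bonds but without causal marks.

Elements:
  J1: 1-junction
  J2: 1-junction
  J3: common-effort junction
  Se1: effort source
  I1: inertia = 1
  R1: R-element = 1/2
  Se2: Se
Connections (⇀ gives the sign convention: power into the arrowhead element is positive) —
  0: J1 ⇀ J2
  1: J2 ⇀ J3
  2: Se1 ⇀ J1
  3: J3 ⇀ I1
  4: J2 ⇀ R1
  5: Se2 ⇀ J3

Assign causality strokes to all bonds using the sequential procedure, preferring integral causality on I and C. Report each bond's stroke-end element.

bond 0 |J2
bond 1 |J2
bond 2 |J1
bond 3 |I1
bond 4 |R1
bond 5 |J3

β2 stroke→J1  (Se1: effort source, stroke at far end)
β5 stroke→J3  (Se2 (Se) sets effort on bond)
β0 stroke→J2  (J1 needs exactly one f-in)
β1 stroke→J2  (common-e at J3 fixed by 5)
β3 stroke→I1  (J3: bond 5 brought effort, rest push out)
β4 stroke→R1  (J2 needs exactly one f-in)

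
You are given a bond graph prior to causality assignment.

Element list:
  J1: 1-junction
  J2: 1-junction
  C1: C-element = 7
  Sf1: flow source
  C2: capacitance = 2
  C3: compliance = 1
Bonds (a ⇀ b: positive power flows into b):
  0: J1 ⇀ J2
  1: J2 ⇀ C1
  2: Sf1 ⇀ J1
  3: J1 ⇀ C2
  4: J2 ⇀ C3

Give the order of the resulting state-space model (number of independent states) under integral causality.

β2 stroke at Sf1  (Sf1 (Sf) sets flow on bond)
β0 stroke at J1  (J1: bond 2 brought flow, rest push out)
β3 stroke at J1  (J1: bond 2 brought flow, rest push out)
β1 stroke at J2  (J2 flow already set via bond 0)
β4 stroke at J2  (1-jn J2 has f-setter on 0)

3  (C1, C2, C3 all integral)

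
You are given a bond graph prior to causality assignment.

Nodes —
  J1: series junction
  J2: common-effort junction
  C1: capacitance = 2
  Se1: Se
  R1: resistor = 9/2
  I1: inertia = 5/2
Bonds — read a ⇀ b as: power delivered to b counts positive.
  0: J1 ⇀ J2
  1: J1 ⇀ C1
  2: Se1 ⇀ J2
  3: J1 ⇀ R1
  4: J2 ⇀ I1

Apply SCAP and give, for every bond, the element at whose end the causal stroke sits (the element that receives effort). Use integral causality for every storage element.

#2 →J2  (Se1 (Se) sets effort on bond)
#0 →J1  (common-e at J2 fixed by 2)
#4 →I1  (J2: bond 2 brought effort, rest push out)
#1 →J1  (prefer integral on C1)
#3 →R1  (closing 1-jn rule on J1)

b0 stroke→J1
b1 stroke→J1
b2 stroke→J2
b3 stroke→R1
b4 stroke→I1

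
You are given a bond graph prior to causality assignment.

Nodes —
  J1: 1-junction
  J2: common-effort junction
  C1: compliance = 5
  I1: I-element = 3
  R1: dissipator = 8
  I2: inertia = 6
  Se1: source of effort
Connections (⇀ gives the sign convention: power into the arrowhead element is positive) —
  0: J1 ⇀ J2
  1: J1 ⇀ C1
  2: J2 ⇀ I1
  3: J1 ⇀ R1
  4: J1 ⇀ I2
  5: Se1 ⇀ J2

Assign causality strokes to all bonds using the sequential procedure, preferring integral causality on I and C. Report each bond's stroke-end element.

b0 →J1
b1 →J1
b2 →I1
b3 →J1
b4 →I2
b5 →J2

b5 stroke→J2  (Se1 fixes effort; stroke away)
b0 stroke→J1  (J2: bond 5 brought effort, rest push out)
b2 stroke→I1  (common-e at J2 fixed by 5)
b1 stroke→J1  (prefer integral on C1)
b4 stroke→I2  (I2 outputs flow p/I2)
b3 stroke→J1  (common-f at J1 fixed by 4)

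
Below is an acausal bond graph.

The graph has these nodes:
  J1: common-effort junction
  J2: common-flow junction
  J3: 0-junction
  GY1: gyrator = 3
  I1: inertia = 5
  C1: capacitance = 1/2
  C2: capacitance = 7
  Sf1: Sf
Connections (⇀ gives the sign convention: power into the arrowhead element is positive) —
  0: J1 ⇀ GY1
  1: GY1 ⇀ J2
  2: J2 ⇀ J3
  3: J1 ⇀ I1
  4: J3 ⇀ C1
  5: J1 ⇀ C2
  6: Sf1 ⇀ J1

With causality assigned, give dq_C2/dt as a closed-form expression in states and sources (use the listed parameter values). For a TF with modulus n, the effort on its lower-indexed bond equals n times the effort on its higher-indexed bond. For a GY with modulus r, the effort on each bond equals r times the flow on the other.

dq_C2/dt = F_Sf1 - p_I1/5 - 2*q_C1/3

b6 |Sf1  (Sf1 fixes flow; stroke at Sf1)
b3 |I1  (I1 integral (f out))
b4 |J3  (C1 integral (e out))
b2 |J2  (common-e at J3 fixed by 4)
b1 |GY1  (J2: last free bond brings flow in)
b0 |GY1  (through GY1, causality inverts; strokes same side of GY1)
b5 |J1  (closing 0-jn rule on J1)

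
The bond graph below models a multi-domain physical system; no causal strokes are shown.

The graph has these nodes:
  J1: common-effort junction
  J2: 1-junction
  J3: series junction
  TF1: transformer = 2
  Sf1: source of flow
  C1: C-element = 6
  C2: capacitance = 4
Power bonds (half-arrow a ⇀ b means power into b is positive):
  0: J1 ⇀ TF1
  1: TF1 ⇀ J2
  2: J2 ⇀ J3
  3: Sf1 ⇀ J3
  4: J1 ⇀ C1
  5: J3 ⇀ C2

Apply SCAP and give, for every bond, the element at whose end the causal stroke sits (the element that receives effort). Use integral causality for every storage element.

#0 stroke at TF1
#1 stroke at J2
#2 stroke at J3
#3 stroke at Sf1
#4 stroke at J1
#5 stroke at J3

#3 →Sf1  (Sf1: flow source, stroke at near end)
#2 →J3  (J3: bond 3 brought flow, rest push out)
#5 →J3  (J3: bond 3 brought flow, rest push out)
#1 →J2  (J2 flow already set via bond 2)
#0 →TF1  (TF1: transformer flips bond 1)
#4 →J1  (J1 needs exactly one e-in)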